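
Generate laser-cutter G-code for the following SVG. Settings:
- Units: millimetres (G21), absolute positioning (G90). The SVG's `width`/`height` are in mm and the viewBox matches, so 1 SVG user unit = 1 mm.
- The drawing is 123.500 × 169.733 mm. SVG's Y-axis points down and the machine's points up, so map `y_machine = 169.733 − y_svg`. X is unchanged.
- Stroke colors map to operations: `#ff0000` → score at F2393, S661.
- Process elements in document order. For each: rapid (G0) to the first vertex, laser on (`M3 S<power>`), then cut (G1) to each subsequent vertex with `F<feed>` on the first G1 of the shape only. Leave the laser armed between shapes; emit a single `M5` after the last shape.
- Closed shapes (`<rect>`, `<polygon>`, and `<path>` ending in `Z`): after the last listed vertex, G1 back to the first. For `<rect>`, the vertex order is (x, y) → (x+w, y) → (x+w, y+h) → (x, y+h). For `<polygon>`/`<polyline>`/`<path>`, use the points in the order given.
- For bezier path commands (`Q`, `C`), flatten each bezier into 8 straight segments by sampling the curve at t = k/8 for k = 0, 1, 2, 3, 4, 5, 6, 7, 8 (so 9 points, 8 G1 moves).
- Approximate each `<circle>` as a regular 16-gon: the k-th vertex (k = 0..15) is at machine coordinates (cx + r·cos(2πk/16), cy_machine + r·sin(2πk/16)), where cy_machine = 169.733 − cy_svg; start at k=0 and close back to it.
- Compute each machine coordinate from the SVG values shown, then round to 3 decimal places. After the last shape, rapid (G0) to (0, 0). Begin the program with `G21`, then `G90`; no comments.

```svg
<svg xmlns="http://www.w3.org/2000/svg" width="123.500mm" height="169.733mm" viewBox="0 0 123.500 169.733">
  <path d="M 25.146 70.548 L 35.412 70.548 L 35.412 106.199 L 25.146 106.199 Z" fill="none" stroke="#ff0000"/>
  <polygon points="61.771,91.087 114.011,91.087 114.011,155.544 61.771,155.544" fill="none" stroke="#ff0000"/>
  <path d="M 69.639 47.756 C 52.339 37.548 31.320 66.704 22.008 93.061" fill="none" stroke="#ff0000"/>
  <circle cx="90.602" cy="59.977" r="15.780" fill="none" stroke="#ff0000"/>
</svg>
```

Since the viewBox matches the mm dimensions, user units are millimetres directly. The only transform is the Y-flip y_m = 169.733 − y_svg.

Shape 1 is a rectangle drawn with `<path>`. Its stroke #ff0000 means score at S661, F2393. After flipping Y the toolpath is (25.146,99.185) → (35.412,99.185) → (35.412,63.534) → (25.146,63.534) → (25.146,99.185), returning to the start.

Shape 2 is a rectangle drawn with `<polygon>`. Its stroke #ff0000 means score at S661, F2393. After flipping Y the toolpath is (61.771,78.646) → (114.011,78.646) → (114.011,14.189) → (61.771,14.189) → (61.771,78.646), returning to the start.

Shape 3 is a cubic bezier drawn with `<path>`. Its stroke #ff0000 means score at S661, F2393. After flipping Y the toolpath is (69.639,121.977) → (63.007,124.042) → (56.208,122.911) → (49.421,119.078) → (42.828,113.036) → (36.609,105.281) → (30.946,96.306) → (26.019,86.605) → (22.008,76.672).

Shape 4 is a circle drawn with `<circle>`. Its stroke #ff0000 means score at S661, F2393. After flipping Y the toolpath is (106.382,109.756) → (105.181,115.795) → (101.760,120.914) → (96.641,124.335) → (90.602,125.536) → (84.563,124.335) → (79.444,120.914) → (76.023,115.795) → (74.822,109.756) → (76.023,103.717) → (79.444,98.598) → (84.563,95.177) → (90.602,93.976) → (96.641,95.177) → (101.760,98.598) → (105.181,103.717) → (106.382,109.756), returning to the start.

G21
G90
G0 X25.146 Y99.185
M3 S661
G1 X35.412 Y99.185 F2393
G1 X35.412 Y63.534
G1 X25.146 Y63.534
G1 X25.146 Y99.185
G0 X61.771 Y78.646
M3 S661
G1 X114.011 Y78.646 F2393
G1 X114.011 Y14.189
G1 X61.771 Y14.189
G1 X61.771 Y78.646
G0 X69.639 Y121.977
M3 S661
G1 X63.007 Y124.042 F2393
G1 X56.208 Y122.911
G1 X49.421 Y119.078
G1 X42.828 Y113.036
G1 X36.609 Y105.281
G1 X30.946 Y96.306
G1 X26.019 Y86.605
G1 X22.008 Y76.672
G0 X106.382 Y109.756
M3 S661
G1 X105.181 Y115.795 F2393
G1 X101.760 Y120.914
G1 X96.641 Y124.335
G1 X90.602 Y125.536
G1 X84.563 Y124.335
G1 X79.444 Y120.914
G1 X76.023 Y115.795
G1 X74.822 Y109.756
G1 X76.023 Y103.717
G1 X79.444 Y98.598
G1 X84.563 Y95.177
G1 X90.602 Y93.976
G1 X96.641 Y95.177
G1 X101.760 Y98.598
G1 X105.181 Y103.717
G1 X106.382 Y109.756
M5
G0 X0.000 Y0.000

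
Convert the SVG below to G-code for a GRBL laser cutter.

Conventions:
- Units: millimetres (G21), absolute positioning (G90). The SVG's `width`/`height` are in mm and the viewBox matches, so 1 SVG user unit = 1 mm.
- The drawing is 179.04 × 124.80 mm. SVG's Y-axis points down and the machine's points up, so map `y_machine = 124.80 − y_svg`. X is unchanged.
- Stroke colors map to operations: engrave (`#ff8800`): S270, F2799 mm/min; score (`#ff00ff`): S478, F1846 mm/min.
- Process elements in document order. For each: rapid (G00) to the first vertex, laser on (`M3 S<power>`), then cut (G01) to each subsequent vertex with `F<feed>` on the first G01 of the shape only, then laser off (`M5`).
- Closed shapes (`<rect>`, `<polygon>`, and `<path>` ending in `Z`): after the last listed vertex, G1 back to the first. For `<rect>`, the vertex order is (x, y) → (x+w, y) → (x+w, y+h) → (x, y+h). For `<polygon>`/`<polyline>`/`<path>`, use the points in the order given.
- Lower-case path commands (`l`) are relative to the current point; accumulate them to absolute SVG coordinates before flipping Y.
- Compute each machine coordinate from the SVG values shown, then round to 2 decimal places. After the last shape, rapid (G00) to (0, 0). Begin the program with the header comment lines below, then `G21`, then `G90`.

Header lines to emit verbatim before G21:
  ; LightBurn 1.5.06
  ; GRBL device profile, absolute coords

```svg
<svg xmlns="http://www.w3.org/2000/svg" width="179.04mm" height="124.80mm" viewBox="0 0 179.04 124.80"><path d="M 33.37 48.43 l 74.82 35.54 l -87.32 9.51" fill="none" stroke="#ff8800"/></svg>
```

1 u = 1 mm; y_m = 124.80 − y.

[1] `<path>` open polyline, #ff8800→engrave S270 F2799: (33.37,76.37) → (108.19,40.83) → (20.87,31.32)

; LightBurn 1.5.06
; GRBL device profile, absolute coords
G21
G90
G00 X33.37 Y76.37
M3 S270
G01 X108.19 Y40.83 F2799
G01 X20.87 Y31.32
M5
G00 X0.00 Y0.00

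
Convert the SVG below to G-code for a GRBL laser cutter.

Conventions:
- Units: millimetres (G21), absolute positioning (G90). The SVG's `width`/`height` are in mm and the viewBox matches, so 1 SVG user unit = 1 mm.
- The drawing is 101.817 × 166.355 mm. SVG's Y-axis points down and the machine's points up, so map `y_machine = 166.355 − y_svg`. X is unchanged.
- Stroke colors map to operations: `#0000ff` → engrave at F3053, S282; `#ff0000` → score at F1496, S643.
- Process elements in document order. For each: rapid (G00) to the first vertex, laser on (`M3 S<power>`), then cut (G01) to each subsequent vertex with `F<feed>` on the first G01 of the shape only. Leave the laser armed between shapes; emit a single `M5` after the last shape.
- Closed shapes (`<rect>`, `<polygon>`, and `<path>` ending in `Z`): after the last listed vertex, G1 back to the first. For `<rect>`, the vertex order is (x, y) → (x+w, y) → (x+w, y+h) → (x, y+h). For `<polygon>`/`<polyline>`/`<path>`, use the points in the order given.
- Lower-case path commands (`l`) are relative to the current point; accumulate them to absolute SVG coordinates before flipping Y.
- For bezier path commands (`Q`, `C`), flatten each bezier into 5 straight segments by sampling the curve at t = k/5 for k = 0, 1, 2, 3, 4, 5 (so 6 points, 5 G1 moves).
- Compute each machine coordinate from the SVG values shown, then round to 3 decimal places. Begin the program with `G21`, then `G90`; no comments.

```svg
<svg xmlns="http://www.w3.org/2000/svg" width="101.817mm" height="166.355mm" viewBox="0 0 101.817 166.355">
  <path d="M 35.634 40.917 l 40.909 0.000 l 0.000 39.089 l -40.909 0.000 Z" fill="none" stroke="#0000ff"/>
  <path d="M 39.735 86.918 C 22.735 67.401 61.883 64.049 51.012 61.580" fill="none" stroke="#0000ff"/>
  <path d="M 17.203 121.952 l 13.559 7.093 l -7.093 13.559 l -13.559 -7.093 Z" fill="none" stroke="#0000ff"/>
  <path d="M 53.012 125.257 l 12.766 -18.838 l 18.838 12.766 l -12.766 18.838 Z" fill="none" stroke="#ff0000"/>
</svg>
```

G21
G90
G00 X35.634 Y125.438
M3 S282
G01 X76.543 Y125.438 F3053
G01 X76.543 Y86.349
G01 X35.634 Y86.349
G01 X35.634 Y125.438
G00 X39.735 Y79.437
M3 S282
G01 X35.423 Y89.330 F3053
G01 X39.491 Y96.076
G01 X46.843 Y100.410
G01 X52.382 Y103.065
G01 X51.012 Y104.775
G00 X17.203 Y44.403
M3 S282
G01 X30.762 Y37.310 F3053
G01 X23.669 Y23.751
G01 X10.110 Y30.844
G01 X17.203 Y44.403
G00 X53.012 Y41.098
M3 S643
G01 X65.778 Y59.936 F1496
G01 X84.616 Y47.170
G01 X71.850 Y28.332
G01 X53.012 Y41.098
M5

1 u = 1 mm; y_m = 166.355 − y.

[1] `<path>` rectangle, #0000ff→engrave S282 F3053: (35.634,125.438) → (76.543,125.438) → (76.543,86.349) → (35.634,86.349) → (35.634,125.438) (closed)

[2] `<path>` cubic bezier, #0000ff→engrave S282 F3053: (39.735,79.437) → (35.423,89.330) → (39.491,96.076) → (46.843,100.410) → (52.382,103.065) → (51.012,104.775)

[3] `<path>` regular polygon, #0000ff→engrave S282 F3053: (17.203,44.403) → (30.762,37.310) → (23.669,23.751) → (10.110,30.844) → (17.203,44.403) (closed)

[4] `<path>` regular polygon, #ff0000→score S643 F1496: (53.012,41.098) → (65.778,59.936) → (84.616,47.170) → (71.850,28.332) → (53.012,41.098) (closed)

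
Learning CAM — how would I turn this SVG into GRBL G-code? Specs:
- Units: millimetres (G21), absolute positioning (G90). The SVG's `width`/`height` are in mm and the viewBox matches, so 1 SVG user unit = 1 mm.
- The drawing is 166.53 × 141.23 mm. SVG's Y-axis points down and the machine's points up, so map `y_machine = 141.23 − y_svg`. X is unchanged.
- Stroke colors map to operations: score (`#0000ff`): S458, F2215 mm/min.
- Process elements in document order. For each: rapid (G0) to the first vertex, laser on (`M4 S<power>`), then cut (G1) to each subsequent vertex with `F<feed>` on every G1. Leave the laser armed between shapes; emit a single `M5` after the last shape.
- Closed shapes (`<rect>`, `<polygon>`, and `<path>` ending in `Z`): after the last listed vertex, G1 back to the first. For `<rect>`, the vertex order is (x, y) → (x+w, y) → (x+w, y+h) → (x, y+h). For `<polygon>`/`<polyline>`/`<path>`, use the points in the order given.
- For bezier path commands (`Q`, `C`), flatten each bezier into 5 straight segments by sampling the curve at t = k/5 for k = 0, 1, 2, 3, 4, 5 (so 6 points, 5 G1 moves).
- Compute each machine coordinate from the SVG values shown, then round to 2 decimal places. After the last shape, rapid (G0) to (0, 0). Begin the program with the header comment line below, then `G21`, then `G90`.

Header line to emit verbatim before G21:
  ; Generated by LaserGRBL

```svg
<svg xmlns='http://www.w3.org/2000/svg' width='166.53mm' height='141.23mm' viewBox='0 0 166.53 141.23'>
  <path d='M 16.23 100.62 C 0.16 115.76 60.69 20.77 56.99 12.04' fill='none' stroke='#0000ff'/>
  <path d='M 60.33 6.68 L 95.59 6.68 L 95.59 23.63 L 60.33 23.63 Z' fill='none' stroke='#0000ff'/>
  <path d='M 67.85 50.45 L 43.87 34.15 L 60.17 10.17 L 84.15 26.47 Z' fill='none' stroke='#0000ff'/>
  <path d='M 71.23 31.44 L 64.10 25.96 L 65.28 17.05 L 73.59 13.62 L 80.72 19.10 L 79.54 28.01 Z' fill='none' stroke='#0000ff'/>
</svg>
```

; Generated by LaserGRBL
G21
G90
G0 X16.23 Y40.61
M4 S458
G1 X14.65 Y43.17 F2215
G1 X24.70 Y62.74 F2215
G1 X39.61 Y89.88 F2215
G1 X52.63 Y115.17 F2215
G1 X56.99 Y129.19 F2215
G0 X60.33 Y134.55
M4 S458
G1 X95.59 Y134.55 F2215
G1 X95.59 Y117.60 F2215
G1 X60.33 Y117.60 F2215
G1 X60.33 Y134.55 F2215
G0 X67.85 Y90.78
M4 S458
G1 X43.87 Y107.08 F2215
G1 X60.17 Y131.06 F2215
G1 X84.15 Y114.76 F2215
G1 X67.85 Y90.78 F2215
G0 X71.23 Y109.79
M4 S458
G1 X64.10 Y115.27 F2215
G1 X65.28 Y124.18 F2215
G1 X73.59 Y127.61 F2215
G1 X80.72 Y122.13 F2215
G1 X79.54 Y113.22 F2215
G1 X71.23 Y109.79 F2215
M5
G0 X0.00 Y0.00

Since the viewBox matches the mm dimensions, user units are millimetres directly. The only transform is the Y-flip y_m = 141.23 − y_svg.

Shape 1 is a cubic bezier drawn with `<path>`. Its stroke #0000ff means score at S458, F2215. After flipping Y the toolpath is (16.23,40.61) → (14.65,43.17) → (24.70,62.74) → (39.61,89.88) → (52.63,115.17) → (56.99,129.19).

Shape 2 is a rectangle drawn with `<path>`. Its stroke #0000ff means score at S458, F2215. After flipping Y the toolpath is (60.33,134.55) → (95.59,134.55) → (95.59,117.60) → (60.33,117.60) → (60.33,134.55), returning to the start.

Shape 3 is a regular polygon drawn with `<path>`. Its stroke #0000ff means score at S458, F2215. After flipping Y the toolpath is (67.85,90.78) → (43.87,107.08) → (60.17,131.06) → (84.15,114.76) → (67.85,90.78), returning to the start.

Shape 4 is a regular polygon drawn with `<path>`. Its stroke #0000ff means score at S458, F2215. After flipping Y the toolpath is (71.23,109.79) → (64.10,115.27) → (65.28,124.18) → (73.59,127.61) → (80.72,122.13) → (79.54,113.22) → (71.23,109.79), returning to the start.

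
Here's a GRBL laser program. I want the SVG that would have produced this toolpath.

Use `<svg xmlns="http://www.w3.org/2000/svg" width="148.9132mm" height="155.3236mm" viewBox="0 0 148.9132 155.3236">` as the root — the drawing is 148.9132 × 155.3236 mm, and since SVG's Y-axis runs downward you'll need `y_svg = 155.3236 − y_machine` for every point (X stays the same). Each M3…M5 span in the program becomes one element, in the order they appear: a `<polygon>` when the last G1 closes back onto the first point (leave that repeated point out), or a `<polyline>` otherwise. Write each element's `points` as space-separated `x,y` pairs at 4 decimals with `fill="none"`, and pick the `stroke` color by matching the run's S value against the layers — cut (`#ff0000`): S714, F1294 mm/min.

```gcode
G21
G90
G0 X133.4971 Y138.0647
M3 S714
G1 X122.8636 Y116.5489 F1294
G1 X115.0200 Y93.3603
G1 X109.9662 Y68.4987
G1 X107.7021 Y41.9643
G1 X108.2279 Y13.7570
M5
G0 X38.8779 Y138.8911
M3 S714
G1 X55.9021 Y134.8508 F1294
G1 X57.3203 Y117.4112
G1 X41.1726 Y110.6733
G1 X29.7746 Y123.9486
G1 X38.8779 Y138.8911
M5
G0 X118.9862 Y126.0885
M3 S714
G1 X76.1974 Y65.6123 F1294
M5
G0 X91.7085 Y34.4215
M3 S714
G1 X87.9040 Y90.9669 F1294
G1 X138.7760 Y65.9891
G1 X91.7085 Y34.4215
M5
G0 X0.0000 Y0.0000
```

<svg xmlns="http://www.w3.org/2000/svg" width="148.9132mm" height="155.3236mm" viewBox="0 0 148.9132 155.3236">
  <polyline points="133.4971,17.2589 122.8636,38.7747 115.0200,61.9633 109.9662,86.8249 107.7021,113.3593 108.2279,141.5666" fill="none" stroke="#ff0000"/>
  <polygon points="38.8779,16.4325 55.9021,20.4728 57.3203,37.9124 41.1726,44.6503 29.7746,31.3750" fill="none" stroke="#ff0000"/>
  <polyline points="118.9862,29.2351 76.1974,89.7113" fill="none" stroke="#ff0000"/>
  <polygon points="91.7085,120.9021 87.9040,64.3567 138.7760,89.3345" fill="none" stroke="#ff0000"/>
</svg>

Machine Y-up, SVG Y-down with viewBox height 155.3236, so y_svg = 155.3236 − y_machine; X carries over. Every run uses S714, so all elements get stroke `#ff0000` (cut).

Run 1: The run is open, so emit a `<polyline>` with points (Y-flipped): 133.4971,17.2589 122.8636,38.7747 115.0200,61.9633 109.9662,86.8249 107.7021,113.3593 108.2279,141.5666.

Run 2: The run returns to its start, so emit a `<polygon>` with points (Y-flipped): 38.8779,16.4325 55.9021,20.4728 57.3203,37.9124 41.1726,44.6503 29.7746,31.3750.

Run 3: The run is open, so emit a `<polyline>` with points (Y-flipped): 118.9862,29.2351 76.1974,89.7113.

Run 4: The run returns to its start, so emit a `<polygon>` with points (Y-flipped): 91.7085,120.9021 87.9040,64.3567 138.7760,89.3345.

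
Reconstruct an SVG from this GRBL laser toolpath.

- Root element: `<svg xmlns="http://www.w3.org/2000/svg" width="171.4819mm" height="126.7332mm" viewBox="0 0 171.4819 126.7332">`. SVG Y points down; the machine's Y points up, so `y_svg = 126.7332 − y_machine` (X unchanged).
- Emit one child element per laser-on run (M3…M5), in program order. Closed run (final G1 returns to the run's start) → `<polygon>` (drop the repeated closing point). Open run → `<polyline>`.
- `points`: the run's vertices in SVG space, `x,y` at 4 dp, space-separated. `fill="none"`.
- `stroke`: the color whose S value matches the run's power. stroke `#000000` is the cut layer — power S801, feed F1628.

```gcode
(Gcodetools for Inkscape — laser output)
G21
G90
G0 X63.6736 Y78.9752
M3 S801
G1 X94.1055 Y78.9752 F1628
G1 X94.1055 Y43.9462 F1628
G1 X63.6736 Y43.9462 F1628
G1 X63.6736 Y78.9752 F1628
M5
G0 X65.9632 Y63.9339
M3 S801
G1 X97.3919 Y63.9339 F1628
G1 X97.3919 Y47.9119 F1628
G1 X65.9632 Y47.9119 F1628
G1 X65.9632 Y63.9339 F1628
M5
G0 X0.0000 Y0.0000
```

Each laser-on run becomes one SVG element. Flip Y back into SVG space with y_svg = 126.7332 − y_machine. Every run uses S801, so all elements get stroke `#000000` (cut).

Run 1: The run returns to its start, so emit a `<polygon>` with points (Y-flipped): 63.6736,47.7580 94.1055,47.7580 94.1055,82.7870 63.6736,82.7870.

Run 2: The run returns to its start, so emit a `<polygon>` with points (Y-flipped): 65.9632,62.7993 97.3919,62.7993 97.3919,78.8213 65.9632,78.8213.

<svg xmlns="http://www.w3.org/2000/svg" width="171.4819mm" height="126.7332mm" viewBox="0 0 171.4819 126.7332">
  <polygon points="63.6736,47.7580 94.1055,47.7580 94.1055,82.7870 63.6736,82.7870" fill="none" stroke="#000000"/>
  <polygon points="65.9632,62.7993 97.3919,62.7993 97.3919,78.8213 65.9632,78.8213" fill="none" stroke="#000000"/>
</svg>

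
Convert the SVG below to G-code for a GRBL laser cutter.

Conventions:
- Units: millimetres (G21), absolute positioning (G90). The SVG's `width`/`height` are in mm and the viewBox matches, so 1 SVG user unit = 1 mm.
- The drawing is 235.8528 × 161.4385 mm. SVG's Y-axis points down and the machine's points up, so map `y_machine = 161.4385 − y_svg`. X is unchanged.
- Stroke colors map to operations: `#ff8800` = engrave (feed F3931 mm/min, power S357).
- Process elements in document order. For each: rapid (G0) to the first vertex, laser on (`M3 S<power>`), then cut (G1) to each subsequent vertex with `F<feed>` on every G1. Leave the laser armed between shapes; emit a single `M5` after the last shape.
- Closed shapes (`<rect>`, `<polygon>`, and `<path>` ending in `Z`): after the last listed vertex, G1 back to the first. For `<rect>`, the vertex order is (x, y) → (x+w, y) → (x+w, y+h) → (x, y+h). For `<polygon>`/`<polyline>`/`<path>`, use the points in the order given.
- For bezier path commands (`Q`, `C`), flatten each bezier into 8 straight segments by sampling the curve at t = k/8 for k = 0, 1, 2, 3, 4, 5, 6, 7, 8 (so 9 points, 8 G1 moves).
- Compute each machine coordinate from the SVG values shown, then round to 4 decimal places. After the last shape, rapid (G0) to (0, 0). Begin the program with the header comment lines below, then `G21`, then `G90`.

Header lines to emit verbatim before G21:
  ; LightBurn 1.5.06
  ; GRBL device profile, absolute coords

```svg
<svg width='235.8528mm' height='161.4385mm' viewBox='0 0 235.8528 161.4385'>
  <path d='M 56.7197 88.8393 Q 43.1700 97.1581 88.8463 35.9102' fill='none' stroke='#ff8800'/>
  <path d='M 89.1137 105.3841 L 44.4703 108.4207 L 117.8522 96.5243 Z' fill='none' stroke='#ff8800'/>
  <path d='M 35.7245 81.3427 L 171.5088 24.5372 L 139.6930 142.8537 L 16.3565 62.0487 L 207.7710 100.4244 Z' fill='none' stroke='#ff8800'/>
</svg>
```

; LightBurn 1.5.06
; GRBL device profile, absolute coords
G21
G90
G0 X56.7197 Y72.5992
M3 S357
G1 X54.2577 Y71.6065 F3931
G1 X53.6465 Y72.7877 F3931
G1 X54.8861 Y76.1429 F3931
G1 X57.9765 Y81.6721 F3931
G1 X62.9177 Y89.3752 F3931
G1 X69.7098 Y99.2523 F3931
G1 X78.3526 Y111.3033 F3931
G1 X88.8463 Y125.5283 F3931
G0 X89.1137 Y56.0544
M3 S357
G1 X44.4703 Y53.0178 F3931
G1 X117.8522 Y64.9142 F3931
G1 X89.1137 Y56.0544 F3931
G0 X35.7245 Y80.0958
M3 S357
G1 X171.5088 Y136.9013 F3931
G1 X139.6930 Y18.5848 F3931
G1 X16.3565 Y99.3898 F3931
G1 X207.7710 Y61.0141 F3931
G1 X35.7245 Y80.0958 F3931
M5
G0 X0.0000 Y0.0000

viewBox `0 0 235.8528 161.4385` with mm width/height → 1 unit = 1 mm. Flip: y_m = 161.4385 − y_svg.

**Shape 1** — `<path>` quadratic bezier, stroke `#ff8800` → engrave (S357, F3931). Control points (SVG): P0=(56.7197,88.8393), P1=(43.1700,97.1581), P2=(88.8463,35.9102); sampled at t=k/8. Machine vertices: (56.7197,72.5992) → (54.2577,71.6065) → (53.6465,72.7877) → (54.8861,76.1429) → (57.9765,81.6721) → (62.9177,89.3752) → (69.7098,99.2523) → (78.3526,111.3033) → (88.8463,125.5283). Open path.

**Shape 2** — `<path>` closed polygon, stroke `#ff8800` → engrave (S357, F3931). Machine vertices: (89.1137,56.0544) → (44.4703,53.0178) → (117.8522,64.9142) → (89.1137,56.0544). Closed: final G1 returns to the first vertex.

**Shape 3** — `<path>` closed polygon, stroke `#ff8800` → engrave (S357, F3931). Machine vertices: (35.7245,80.0958) → (171.5088,136.9013) → (139.6930,18.5848) → (16.3565,99.3898) → (207.7710,61.0141) → (35.7245,80.0958). Closed: final G1 returns to the first vertex.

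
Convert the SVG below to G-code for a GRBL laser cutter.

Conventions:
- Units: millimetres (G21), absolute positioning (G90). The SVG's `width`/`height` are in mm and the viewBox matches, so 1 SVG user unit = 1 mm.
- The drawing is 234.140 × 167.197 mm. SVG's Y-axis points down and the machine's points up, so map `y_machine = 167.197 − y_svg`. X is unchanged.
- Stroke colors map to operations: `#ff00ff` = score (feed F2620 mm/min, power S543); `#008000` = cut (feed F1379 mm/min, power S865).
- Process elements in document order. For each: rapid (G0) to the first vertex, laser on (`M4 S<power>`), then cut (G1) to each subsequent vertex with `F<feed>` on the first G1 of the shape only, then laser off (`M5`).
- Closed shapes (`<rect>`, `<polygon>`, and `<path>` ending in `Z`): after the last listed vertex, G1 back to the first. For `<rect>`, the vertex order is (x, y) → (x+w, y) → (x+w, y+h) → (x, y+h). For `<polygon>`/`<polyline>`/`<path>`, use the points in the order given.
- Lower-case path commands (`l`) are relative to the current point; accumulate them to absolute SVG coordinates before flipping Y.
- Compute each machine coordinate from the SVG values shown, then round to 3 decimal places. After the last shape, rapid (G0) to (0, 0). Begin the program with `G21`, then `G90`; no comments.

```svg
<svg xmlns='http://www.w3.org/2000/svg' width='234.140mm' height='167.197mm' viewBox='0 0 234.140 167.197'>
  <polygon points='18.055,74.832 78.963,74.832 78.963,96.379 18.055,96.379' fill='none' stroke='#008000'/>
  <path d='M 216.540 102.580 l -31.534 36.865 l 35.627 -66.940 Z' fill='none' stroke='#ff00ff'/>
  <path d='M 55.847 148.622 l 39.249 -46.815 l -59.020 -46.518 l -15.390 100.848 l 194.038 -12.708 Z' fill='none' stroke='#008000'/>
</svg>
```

G21
G90
G0 X18.055 Y92.365
M4 S865
G1 X78.963 Y92.365 F1379
G1 X78.963 Y70.818
G1 X18.055 Y70.818
G1 X18.055 Y92.365
M5
G0 X216.540 Y64.617
M4 S543
G1 X185.006 Y27.752 F2620
G1 X220.633 Y94.692
G1 X216.540 Y64.617
M5
G0 X55.847 Y18.575
M4 S865
G1 X95.096 Y65.390 F1379
G1 X36.076 Y111.908
G1 X20.686 Y11.060
G1 X214.724 Y23.768
G1 X55.847 Y18.575
M5
G0 X0.000 Y0.000

viewBox `0 0 234.140 167.197` with mm width/height → 1 unit = 1 mm. Flip: y_m = 167.197 − y_svg.

**Shape 1** — `<polygon>` rectangle, stroke `#008000` → cut (S865, F1379). Machine vertices: (18.055,92.365) → (78.963,92.365) → (78.963,70.818) → (18.055,70.818) → (18.055,92.365). Closed: final G1 returns to the first vertex.

**Shape 2** — `<path>` closed polygon, stroke `#ff00ff` → score (S543, F2620). Machine vertices: (216.540,64.617) → (185.006,27.752) → (220.633,94.692) → (216.540,64.617). Closed: final G1 returns to the first vertex.

**Shape 3** — `<path>` closed polygon, stroke `#008000` → cut (S865, F1379). Machine vertices: (55.847,18.575) → (95.096,65.390) → (36.076,111.908) → (20.686,11.060) → (214.724,23.768) → (55.847,18.575). Closed: final G1 returns to the first vertex.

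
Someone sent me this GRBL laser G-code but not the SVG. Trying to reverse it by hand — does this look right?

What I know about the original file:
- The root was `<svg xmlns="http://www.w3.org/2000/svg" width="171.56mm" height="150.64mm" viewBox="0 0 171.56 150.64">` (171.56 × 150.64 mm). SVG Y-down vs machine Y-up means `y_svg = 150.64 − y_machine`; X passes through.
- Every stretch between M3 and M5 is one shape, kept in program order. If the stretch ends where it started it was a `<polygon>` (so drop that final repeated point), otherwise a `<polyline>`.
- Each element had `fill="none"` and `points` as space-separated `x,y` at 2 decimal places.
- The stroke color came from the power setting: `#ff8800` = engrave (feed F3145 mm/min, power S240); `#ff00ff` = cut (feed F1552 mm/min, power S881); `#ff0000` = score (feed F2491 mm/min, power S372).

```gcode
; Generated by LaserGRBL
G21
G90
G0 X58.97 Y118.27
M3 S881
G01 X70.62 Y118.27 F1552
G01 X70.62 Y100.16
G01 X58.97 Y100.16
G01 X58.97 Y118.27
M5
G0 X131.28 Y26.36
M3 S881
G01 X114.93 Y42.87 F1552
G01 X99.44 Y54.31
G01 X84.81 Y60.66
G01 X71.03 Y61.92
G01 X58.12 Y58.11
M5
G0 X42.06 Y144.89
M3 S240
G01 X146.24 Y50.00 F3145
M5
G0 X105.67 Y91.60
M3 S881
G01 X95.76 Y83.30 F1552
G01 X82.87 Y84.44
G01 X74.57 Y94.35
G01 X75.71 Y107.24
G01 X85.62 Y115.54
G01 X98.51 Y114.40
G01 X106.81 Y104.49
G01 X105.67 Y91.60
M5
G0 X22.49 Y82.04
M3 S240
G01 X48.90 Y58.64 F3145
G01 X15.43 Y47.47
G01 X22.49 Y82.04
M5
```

Machine Y-up, SVG Y-down with viewBox height 150.64, so y_svg = 150.64 − y_machine; X carries over.

Run 1: the run's S881 means `#ff00ff` (cut). The run returns to its start, so emit a `<polygon>` with points (Y-flipped): 58.97,32.37 70.62,32.37 70.62,50.48 58.97,50.48.

Run 2: power S881 maps to stroke `#ff00ff` (cut). The run is open, so emit a `<polyline>` with points (Y-flipped): 131.28,124.28 114.93,107.77 99.44,96.33 84.81,89.98 71.03,88.72 58.12,92.53.

Run 3: power S240 maps to stroke `#ff8800` (engrave). The run is open, so emit a `<polyline>` with points (Y-flipped): 42.06,5.75 146.24,100.64.

Run 4: the run's S881 means `#ff00ff` (cut). The run returns to its start, so emit a `<polygon>` with points (Y-flipped): 105.67,59.04 95.76,67.34 82.87,66.20 74.57,56.29 75.71,43.40 85.62,35.10 98.51,36.24 106.81,46.15.

Run 5: the run's S240 means `#ff8800` (engrave). The run returns to its start, so emit a `<polygon>` with points (Y-flipped): 22.49,68.60 48.90,92.00 15.43,103.17.

<svg xmlns="http://www.w3.org/2000/svg" width="171.56mm" height="150.64mm" viewBox="0 0 171.56 150.64">
  <polygon points="58.97,32.37 70.62,32.37 70.62,50.48 58.97,50.48" fill="none" stroke="#ff00ff"/>
  <polyline points="131.28,124.28 114.93,107.77 99.44,96.33 84.81,89.98 71.03,88.72 58.12,92.53" fill="none" stroke="#ff00ff"/>
  <polyline points="42.06,5.75 146.24,100.64" fill="none" stroke="#ff8800"/>
  <polygon points="105.67,59.04 95.76,67.34 82.87,66.20 74.57,56.29 75.71,43.40 85.62,35.10 98.51,36.24 106.81,46.15" fill="none" stroke="#ff00ff"/>
  <polygon points="22.49,68.60 48.90,92.00 15.43,103.17" fill="none" stroke="#ff8800"/>
</svg>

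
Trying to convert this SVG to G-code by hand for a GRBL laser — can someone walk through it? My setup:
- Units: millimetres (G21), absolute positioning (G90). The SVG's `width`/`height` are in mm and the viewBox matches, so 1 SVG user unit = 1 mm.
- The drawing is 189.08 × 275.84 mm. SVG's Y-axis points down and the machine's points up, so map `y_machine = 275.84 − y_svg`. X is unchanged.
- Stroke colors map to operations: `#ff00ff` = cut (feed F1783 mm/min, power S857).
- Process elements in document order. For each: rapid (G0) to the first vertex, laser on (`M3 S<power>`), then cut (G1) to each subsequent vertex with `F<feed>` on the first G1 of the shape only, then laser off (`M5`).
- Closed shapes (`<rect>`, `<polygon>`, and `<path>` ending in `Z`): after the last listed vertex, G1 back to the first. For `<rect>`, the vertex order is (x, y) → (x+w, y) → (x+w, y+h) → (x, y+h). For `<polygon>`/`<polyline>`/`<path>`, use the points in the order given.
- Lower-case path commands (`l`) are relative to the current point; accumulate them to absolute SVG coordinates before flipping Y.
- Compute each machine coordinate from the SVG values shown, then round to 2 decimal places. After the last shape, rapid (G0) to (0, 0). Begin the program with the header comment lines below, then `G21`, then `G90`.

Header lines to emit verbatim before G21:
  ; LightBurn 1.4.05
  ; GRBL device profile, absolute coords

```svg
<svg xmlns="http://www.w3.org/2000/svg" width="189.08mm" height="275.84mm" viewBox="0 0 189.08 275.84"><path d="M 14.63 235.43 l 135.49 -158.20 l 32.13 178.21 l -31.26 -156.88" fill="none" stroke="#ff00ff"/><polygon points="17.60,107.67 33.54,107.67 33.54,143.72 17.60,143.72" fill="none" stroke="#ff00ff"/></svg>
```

; LightBurn 1.4.05
; GRBL device profile, absolute coords
G21
G90
G0 X14.63 Y40.41
M3 S857
G1 X150.12 Y198.61 F1783
G1 X182.25 Y20.40
G1 X150.99 Y177.28
M5
G0 X17.60 Y168.17
M3 S857
G1 X33.54 Y168.17 F1783
G1 X33.54 Y132.12
G1 X17.60 Y132.12
G1 X17.60 Y168.17
M5
G0 X0.00 Y0.00

1 u = 1 mm; y_m = 275.84 − y.

[1] `<path>` open polyline, #ff00ff→cut S857 F1783: (14.63,40.41) → (150.12,198.61) → (182.25,20.40) → (150.99,177.28)

[2] `<polygon>` rectangle, #ff00ff→cut S857 F1783: (17.60,168.17) → (33.54,168.17) → (33.54,132.12) → (17.60,132.12) → (17.60,168.17) (closed)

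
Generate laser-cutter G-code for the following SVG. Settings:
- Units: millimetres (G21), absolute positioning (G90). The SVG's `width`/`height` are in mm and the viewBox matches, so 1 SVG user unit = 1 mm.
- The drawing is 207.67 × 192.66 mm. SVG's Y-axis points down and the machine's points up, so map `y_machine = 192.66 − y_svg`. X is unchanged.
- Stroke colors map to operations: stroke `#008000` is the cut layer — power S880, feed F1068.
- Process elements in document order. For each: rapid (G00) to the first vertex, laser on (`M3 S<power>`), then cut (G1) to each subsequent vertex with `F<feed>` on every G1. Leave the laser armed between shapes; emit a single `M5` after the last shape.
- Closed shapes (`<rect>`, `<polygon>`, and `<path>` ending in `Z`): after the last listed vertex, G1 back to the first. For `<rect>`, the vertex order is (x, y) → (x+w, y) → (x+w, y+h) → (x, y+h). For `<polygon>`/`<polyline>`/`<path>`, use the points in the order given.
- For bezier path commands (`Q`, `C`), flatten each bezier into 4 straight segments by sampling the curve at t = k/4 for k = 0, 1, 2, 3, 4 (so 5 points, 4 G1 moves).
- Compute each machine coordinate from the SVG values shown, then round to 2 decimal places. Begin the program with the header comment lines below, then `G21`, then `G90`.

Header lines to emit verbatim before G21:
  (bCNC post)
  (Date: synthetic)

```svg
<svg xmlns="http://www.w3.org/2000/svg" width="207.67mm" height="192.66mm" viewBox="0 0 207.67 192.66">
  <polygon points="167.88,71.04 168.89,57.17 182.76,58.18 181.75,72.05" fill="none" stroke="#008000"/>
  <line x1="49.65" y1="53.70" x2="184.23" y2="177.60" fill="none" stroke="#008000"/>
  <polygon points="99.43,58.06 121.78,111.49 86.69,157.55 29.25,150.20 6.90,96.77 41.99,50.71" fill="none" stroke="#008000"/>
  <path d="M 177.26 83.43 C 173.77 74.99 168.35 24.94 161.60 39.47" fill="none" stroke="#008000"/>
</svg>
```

viewBox `0 0 207.67 192.66` with mm width/height → 1 unit = 1 mm. Flip: y_m = 192.66 − y_svg.

**Shape 1** — `<polygon>` regular polygon, stroke `#008000` → cut (S880, F1068). Machine vertices: (167.88,121.62) → (168.89,135.49) → (182.76,134.48) → (181.75,120.61) → (167.88,121.62). Closed: final G1 returns to the first vertex.

**Shape 2** — `<line>` line segment, stroke `#008000` → cut (S880, F1068). Machine vertices: (49.65,138.96) → (184.23,15.06). Open path.

**Shape 3** — `<polygon>` regular polygon, stroke `#008000` → cut (S880, F1068). Machine vertices: (99.43,134.60) → (121.78,81.17) → (86.69,35.11) → (29.25,42.46) → (6.90,95.89) → (41.99,141.95) → (99.43,134.60). Closed: final G1 returns to the first vertex.

**Shape 4** — `<path>` cubic bezier, stroke `#008000` → cut (S880, F1068). Control points (SVG): P0=(177.26,83.43), P1=(173.77,74.99), P2=(168.35,24.94), P3=(161.60,39.47); sampled at t=k/4. Machine vertices: (177.26,109.23) → (174.29,121.70) → (170.65,139.82) → (166.40,153.64) → (161.60,153.19). Open path.

(bCNC post)
(Date: synthetic)
G21
G90
G00 X167.88 Y121.62
M3 S880
G1 X168.89 Y135.49 F1068
G1 X182.76 Y134.48 F1068
G1 X181.75 Y120.61 F1068
G1 X167.88 Y121.62 F1068
G00 X49.65 Y138.96
M3 S880
G1 X184.23 Y15.06 F1068
G00 X99.43 Y134.60
M3 S880
G1 X121.78 Y81.17 F1068
G1 X86.69 Y35.11 F1068
G1 X29.25 Y42.46 F1068
G1 X6.90 Y95.89 F1068
G1 X41.99 Y141.95 F1068
G1 X99.43 Y134.60 F1068
G00 X177.26 Y109.23
M3 S880
G1 X174.29 Y121.70 F1068
G1 X170.65 Y139.82 F1068
G1 X166.40 Y153.64 F1068
G1 X161.60 Y153.19 F1068
M5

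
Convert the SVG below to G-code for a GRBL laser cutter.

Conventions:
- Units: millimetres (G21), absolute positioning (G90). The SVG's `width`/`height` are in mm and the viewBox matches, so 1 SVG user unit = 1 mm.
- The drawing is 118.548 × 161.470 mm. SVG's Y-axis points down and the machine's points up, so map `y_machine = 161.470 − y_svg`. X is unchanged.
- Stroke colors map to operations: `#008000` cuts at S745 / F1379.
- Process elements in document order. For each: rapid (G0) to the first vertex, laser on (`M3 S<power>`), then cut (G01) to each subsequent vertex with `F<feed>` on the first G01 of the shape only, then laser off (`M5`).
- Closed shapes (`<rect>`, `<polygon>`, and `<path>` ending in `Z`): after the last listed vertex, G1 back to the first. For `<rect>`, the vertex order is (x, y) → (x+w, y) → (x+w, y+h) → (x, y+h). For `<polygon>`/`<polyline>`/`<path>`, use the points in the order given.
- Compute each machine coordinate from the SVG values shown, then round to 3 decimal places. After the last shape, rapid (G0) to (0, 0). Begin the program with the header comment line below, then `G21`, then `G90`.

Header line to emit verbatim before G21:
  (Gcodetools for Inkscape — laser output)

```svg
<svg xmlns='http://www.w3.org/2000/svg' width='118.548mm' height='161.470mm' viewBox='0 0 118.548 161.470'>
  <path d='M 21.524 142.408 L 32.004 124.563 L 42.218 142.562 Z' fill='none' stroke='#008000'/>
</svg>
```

viewBox `0 0 118.548 161.470` with mm width/height → 1 unit = 1 mm. Flip: y_m = 161.470 − y_svg.

**Shape 1** — `<path>` regular polygon, stroke `#008000` → cut (S745, F1379). Machine vertices: (21.524,19.062) → (32.004,36.907) → (42.218,18.908) → (21.524,19.062). Closed: final G1 returns to the first vertex.

(Gcodetools for Inkscape — laser output)
G21
G90
G0 X21.524 Y19.062
M3 S745
G01 X32.004 Y36.907 F1379
G01 X42.218 Y18.908
G01 X21.524 Y19.062
M5
G0 X0.000 Y0.000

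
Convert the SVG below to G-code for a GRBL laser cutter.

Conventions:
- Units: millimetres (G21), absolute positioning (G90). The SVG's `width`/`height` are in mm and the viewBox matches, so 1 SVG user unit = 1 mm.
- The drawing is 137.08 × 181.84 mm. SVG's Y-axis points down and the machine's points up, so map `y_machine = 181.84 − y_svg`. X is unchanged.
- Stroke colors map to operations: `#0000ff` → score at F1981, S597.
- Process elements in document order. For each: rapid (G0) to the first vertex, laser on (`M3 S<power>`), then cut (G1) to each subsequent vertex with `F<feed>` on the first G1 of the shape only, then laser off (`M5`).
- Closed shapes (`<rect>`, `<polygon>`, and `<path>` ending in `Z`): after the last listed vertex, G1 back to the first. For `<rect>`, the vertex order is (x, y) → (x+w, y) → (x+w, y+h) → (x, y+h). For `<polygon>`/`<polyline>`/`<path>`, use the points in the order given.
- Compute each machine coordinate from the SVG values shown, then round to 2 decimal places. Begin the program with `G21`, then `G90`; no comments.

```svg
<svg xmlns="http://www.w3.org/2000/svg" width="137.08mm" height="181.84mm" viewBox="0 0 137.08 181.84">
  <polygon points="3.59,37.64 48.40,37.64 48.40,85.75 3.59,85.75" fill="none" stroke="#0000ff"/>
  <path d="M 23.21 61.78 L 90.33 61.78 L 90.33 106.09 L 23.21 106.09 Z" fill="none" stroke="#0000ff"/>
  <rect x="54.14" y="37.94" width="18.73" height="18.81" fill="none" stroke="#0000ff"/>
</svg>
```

1 u = 1 mm; y_m = 181.84 − y.

[1] `<polygon>` rectangle, #0000ff→score S597 F1981: (3.59,144.20) → (48.40,144.20) → (48.40,96.09) → (3.59,96.09) → (3.59,144.20) (closed)

[2] `<path>` rectangle, #0000ff→score S597 F1981: (23.21,120.06) → (90.33,120.06) → (90.33,75.75) → (23.21,75.75) → (23.21,120.06) (closed)

[3] `<rect>` rectangle, #0000ff→score S597 F1981: (54.14,143.90) → (72.87,143.90) → (72.87,125.09) → (54.14,125.09) → (54.14,143.90) (closed)

G21
G90
G0 X3.59 Y144.20
M3 S597
G1 X48.40 Y144.20 F1981
G1 X48.40 Y96.09
G1 X3.59 Y96.09
G1 X3.59 Y144.20
M5
G0 X23.21 Y120.06
M3 S597
G1 X90.33 Y120.06 F1981
G1 X90.33 Y75.75
G1 X23.21 Y75.75
G1 X23.21 Y120.06
M5
G0 X54.14 Y143.90
M3 S597
G1 X72.87 Y143.90 F1981
G1 X72.87 Y125.09
G1 X54.14 Y125.09
G1 X54.14 Y143.90
M5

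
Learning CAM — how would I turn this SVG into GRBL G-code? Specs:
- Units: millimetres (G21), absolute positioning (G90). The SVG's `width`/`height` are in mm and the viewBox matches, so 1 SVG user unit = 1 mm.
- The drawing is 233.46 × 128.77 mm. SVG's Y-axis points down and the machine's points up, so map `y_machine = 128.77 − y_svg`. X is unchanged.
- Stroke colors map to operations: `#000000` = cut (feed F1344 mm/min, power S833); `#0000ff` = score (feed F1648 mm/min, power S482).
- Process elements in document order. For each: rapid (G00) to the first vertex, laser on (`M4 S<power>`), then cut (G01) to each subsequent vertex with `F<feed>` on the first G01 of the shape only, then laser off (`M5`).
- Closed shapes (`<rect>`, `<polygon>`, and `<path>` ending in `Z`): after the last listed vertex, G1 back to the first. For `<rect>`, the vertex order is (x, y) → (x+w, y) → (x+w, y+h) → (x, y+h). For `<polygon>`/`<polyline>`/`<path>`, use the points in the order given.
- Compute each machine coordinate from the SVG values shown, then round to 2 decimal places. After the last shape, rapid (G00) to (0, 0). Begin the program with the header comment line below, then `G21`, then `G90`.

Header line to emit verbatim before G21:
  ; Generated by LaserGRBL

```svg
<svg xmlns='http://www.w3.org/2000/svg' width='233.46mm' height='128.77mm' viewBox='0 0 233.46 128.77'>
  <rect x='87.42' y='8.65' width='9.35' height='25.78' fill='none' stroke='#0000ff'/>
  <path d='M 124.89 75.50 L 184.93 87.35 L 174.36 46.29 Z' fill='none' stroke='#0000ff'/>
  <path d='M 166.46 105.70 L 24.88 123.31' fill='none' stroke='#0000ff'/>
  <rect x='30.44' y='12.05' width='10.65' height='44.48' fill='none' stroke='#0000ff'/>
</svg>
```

viewBox `0 0 233.46 128.77` with mm width/height → 1 unit = 1 mm. Flip: y_m = 128.77 − y_svg.

**Shape 1** — `<rect>` rectangle, stroke `#0000ff` → score (S482, F1648). Machine vertices: (87.42,120.12) → (96.77,120.12) → (96.77,94.34) → (87.42,94.34) → (87.42,120.12). Closed: final G1 returns to the first vertex.

**Shape 2** — `<path>` closed polygon, stroke `#0000ff` → score (S482, F1648). Machine vertices: (124.89,53.27) → (184.93,41.42) → (174.36,82.48) → (124.89,53.27). Closed: final G1 returns to the first vertex.

**Shape 3** — `<path>` line segment, stroke `#0000ff` → score (S482, F1648). Machine vertices: (166.46,23.07) → (24.88,5.46). Open path.

**Shape 4** — `<rect>` rectangle, stroke `#0000ff` → score (S482, F1648). Machine vertices: (30.44,116.72) → (41.09,116.72) → (41.09,72.24) → (30.44,72.24) → (30.44,116.72). Closed: final G1 returns to the first vertex.

; Generated by LaserGRBL
G21
G90
G00 X87.42 Y120.12
M4 S482
G01 X96.77 Y120.12 F1648
G01 X96.77 Y94.34
G01 X87.42 Y94.34
G01 X87.42 Y120.12
M5
G00 X124.89 Y53.27
M4 S482
G01 X184.93 Y41.42 F1648
G01 X174.36 Y82.48
G01 X124.89 Y53.27
M5
G00 X166.46 Y23.07
M4 S482
G01 X24.88 Y5.46 F1648
M5
G00 X30.44 Y116.72
M4 S482
G01 X41.09 Y116.72 F1648
G01 X41.09 Y72.24
G01 X30.44 Y72.24
G01 X30.44 Y116.72
M5
G00 X0.00 Y0.00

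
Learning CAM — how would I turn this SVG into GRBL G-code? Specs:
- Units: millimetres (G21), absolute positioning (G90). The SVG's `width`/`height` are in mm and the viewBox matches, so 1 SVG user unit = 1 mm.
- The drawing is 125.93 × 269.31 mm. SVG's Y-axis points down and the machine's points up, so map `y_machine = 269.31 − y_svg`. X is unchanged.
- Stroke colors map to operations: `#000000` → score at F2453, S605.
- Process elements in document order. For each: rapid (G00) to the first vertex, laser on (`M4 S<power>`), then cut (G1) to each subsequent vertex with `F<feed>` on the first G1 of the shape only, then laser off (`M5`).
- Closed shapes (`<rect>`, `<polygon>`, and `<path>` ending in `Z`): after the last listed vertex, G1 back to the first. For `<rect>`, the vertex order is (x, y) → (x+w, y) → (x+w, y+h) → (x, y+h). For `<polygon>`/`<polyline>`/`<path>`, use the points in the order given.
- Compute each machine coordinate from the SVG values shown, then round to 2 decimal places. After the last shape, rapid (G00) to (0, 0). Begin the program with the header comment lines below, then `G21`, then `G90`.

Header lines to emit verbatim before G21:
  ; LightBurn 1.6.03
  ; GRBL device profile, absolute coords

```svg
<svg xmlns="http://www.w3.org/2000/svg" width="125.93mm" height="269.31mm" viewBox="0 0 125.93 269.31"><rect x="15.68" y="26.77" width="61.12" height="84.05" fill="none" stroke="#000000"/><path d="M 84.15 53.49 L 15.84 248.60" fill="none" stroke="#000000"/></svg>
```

; LightBurn 1.6.03
; GRBL device profile, absolute coords
G21
G90
G00 X15.68 Y242.54
M4 S605
G1 X76.80 Y242.54 F2453
G1 X76.80 Y158.49
G1 X15.68 Y158.49
G1 X15.68 Y242.54
M5
G00 X84.15 Y215.82
M4 S605
G1 X15.84 Y20.71 F2453
M5
G00 X0.00 Y0.00

Since the viewBox matches the mm dimensions, user units are millimetres directly. The only transform is the Y-flip y_m = 269.31 − y_svg.

Shape 1 is a rectangle drawn with `<rect>`. Its stroke #000000 means score at S605, F2453. After flipping Y the toolpath is (15.68,242.54) → (76.80,242.54) → (76.80,158.49) → (15.68,158.49) → (15.68,242.54), returning to the start.

Shape 2 is a line segment drawn with `<path>`. Its stroke #000000 means score at S605, F2453. After flipping Y the toolpath is (84.15,215.82) → (15.84,20.71).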